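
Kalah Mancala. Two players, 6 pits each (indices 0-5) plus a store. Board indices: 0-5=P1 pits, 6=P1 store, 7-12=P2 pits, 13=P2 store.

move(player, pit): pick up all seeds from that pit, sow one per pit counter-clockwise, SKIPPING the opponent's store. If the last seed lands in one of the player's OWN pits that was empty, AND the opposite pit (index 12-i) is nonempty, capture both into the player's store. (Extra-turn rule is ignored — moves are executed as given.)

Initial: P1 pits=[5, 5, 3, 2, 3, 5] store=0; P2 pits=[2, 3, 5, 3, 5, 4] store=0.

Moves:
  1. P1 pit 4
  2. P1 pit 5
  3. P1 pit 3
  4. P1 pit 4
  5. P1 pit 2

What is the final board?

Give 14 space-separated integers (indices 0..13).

Answer: 5 5 0 1 1 2 7 0 4 6 4 6 4 0

Derivation:
Move 1: P1 pit4 -> P1=[5,5,3,2,0,6](1) P2=[3,3,5,3,5,4](0)
Move 2: P1 pit5 -> P1=[5,5,3,2,0,0](2) P2=[4,4,6,4,6,4](0)
Move 3: P1 pit3 -> P1=[5,5,3,0,1,0](7) P2=[0,4,6,4,6,4](0)
Move 4: P1 pit4 -> P1=[5,5,3,0,0,1](7) P2=[0,4,6,4,6,4](0)
Move 5: P1 pit2 -> P1=[5,5,0,1,1,2](7) P2=[0,4,6,4,6,4](0)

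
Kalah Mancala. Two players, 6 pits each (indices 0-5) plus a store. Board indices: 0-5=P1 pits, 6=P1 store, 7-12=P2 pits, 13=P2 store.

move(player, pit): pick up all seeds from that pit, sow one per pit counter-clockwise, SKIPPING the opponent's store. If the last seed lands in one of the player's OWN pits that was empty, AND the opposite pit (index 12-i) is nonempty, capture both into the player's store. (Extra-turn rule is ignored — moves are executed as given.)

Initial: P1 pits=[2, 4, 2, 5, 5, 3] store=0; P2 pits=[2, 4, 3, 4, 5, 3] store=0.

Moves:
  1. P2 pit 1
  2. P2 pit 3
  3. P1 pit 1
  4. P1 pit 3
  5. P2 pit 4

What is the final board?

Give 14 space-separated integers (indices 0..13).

Move 1: P2 pit1 -> P1=[2,4,2,5,5,3](0) P2=[2,0,4,5,6,4](0)
Move 2: P2 pit3 -> P1=[3,5,2,5,5,3](0) P2=[2,0,4,0,7,5](1)
Move 3: P1 pit1 -> P1=[3,0,3,6,6,4](1) P2=[2,0,4,0,7,5](1)
Move 4: P1 pit3 -> P1=[3,0,3,0,7,5](2) P2=[3,1,5,0,7,5](1)
Move 5: P2 pit4 -> P1=[4,1,4,1,8,5](2) P2=[3,1,5,0,0,6](2)

Answer: 4 1 4 1 8 5 2 3 1 5 0 0 6 2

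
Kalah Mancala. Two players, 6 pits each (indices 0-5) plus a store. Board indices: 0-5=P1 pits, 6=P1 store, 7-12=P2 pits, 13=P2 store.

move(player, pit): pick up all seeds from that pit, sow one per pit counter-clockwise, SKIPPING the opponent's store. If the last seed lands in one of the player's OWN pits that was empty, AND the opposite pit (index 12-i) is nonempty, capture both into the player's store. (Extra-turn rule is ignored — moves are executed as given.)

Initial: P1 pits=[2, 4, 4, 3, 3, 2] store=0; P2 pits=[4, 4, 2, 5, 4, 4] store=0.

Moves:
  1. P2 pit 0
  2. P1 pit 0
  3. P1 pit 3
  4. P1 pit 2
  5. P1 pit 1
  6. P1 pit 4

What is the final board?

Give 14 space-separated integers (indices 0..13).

Move 1: P2 pit0 -> P1=[2,4,4,3,3,2](0) P2=[0,5,3,6,5,4](0)
Move 2: P1 pit0 -> P1=[0,5,5,3,3,2](0) P2=[0,5,3,6,5,4](0)
Move 3: P1 pit3 -> P1=[0,5,5,0,4,3](1) P2=[0,5,3,6,5,4](0)
Move 4: P1 pit2 -> P1=[0,5,0,1,5,4](2) P2=[1,5,3,6,5,4](0)
Move 5: P1 pit1 -> P1=[0,0,1,2,6,5](3) P2=[1,5,3,6,5,4](0)
Move 6: P1 pit4 -> P1=[0,0,1,2,0,6](4) P2=[2,6,4,7,5,4](0)

Answer: 0 0 1 2 0 6 4 2 6 4 7 5 4 0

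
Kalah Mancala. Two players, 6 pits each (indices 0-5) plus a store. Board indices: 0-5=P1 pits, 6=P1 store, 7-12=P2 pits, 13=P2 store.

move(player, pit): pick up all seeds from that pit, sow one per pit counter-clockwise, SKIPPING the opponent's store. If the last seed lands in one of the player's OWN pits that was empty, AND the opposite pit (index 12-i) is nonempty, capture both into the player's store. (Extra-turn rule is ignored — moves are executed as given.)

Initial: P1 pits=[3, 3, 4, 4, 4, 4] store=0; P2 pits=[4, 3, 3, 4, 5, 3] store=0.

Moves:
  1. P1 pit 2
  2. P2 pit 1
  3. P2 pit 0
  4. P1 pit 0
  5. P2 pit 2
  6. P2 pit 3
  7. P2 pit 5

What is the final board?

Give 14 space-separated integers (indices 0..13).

Answer: 3 6 3 8 5 5 1 0 1 0 0 9 0 3

Derivation:
Move 1: P1 pit2 -> P1=[3,3,0,5,5,5](1) P2=[4,3,3,4,5,3](0)
Move 2: P2 pit1 -> P1=[3,3,0,5,5,5](1) P2=[4,0,4,5,6,3](0)
Move 3: P2 pit0 -> P1=[3,3,0,5,5,5](1) P2=[0,1,5,6,7,3](0)
Move 4: P1 pit0 -> P1=[0,4,1,6,5,5](1) P2=[0,1,5,6,7,3](0)
Move 5: P2 pit2 -> P1=[1,4,1,6,5,5](1) P2=[0,1,0,7,8,4](1)
Move 6: P2 pit3 -> P1=[2,5,2,7,5,5](1) P2=[0,1,0,0,9,5](2)
Move 7: P2 pit5 -> P1=[3,6,3,8,5,5](1) P2=[0,1,0,0,9,0](3)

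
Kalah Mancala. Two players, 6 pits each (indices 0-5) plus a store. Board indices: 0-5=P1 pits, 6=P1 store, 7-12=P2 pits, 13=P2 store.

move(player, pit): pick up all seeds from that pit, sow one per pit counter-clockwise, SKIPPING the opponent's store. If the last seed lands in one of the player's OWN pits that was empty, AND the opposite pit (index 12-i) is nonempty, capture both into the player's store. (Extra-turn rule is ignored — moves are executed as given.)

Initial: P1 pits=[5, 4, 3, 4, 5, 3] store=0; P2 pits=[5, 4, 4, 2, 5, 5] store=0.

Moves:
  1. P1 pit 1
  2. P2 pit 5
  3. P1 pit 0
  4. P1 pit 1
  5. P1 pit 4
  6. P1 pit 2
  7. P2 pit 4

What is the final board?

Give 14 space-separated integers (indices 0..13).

Move 1: P1 pit1 -> P1=[5,0,4,5,6,4](0) P2=[5,4,4,2,5,5](0)
Move 2: P2 pit5 -> P1=[6,1,5,6,6,4](0) P2=[5,4,4,2,5,0](1)
Move 3: P1 pit0 -> P1=[0,2,6,7,7,5](1) P2=[5,4,4,2,5,0](1)
Move 4: P1 pit1 -> P1=[0,0,7,8,7,5](1) P2=[5,4,4,2,5,0](1)
Move 5: P1 pit4 -> P1=[0,0,7,8,0,6](2) P2=[6,5,5,3,6,0](1)
Move 6: P1 pit2 -> P1=[0,0,0,9,1,7](3) P2=[7,6,6,3,6,0](1)
Move 7: P2 pit4 -> P1=[1,1,1,10,1,7](3) P2=[7,6,6,3,0,1](2)

Answer: 1 1 1 10 1 7 3 7 6 6 3 0 1 2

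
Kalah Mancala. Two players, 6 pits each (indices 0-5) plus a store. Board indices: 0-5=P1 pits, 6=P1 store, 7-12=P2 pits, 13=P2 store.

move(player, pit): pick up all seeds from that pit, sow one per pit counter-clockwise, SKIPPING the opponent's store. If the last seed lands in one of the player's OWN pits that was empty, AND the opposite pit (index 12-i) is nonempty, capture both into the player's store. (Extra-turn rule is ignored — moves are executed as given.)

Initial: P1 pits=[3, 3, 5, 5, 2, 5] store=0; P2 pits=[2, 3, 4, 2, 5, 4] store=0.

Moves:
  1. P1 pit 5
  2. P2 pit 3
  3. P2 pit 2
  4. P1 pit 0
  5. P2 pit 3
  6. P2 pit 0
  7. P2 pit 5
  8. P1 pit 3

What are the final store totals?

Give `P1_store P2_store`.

Move 1: P1 pit5 -> P1=[3,3,5,5,2,0](1) P2=[3,4,5,3,5,4](0)
Move 2: P2 pit3 -> P1=[3,3,5,5,2,0](1) P2=[3,4,5,0,6,5](1)
Move 3: P2 pit2 -> P1=[4,3,5,5,2,0](1) P2=[3,4,0,1,7,6](2)
Move 4: P1 pit0 -> P1=[0,4,6,6,3,0](1) P2=[3,4,0,1,7,6](2)
Move 5: P2 pit3 -> P1=[0,4,6,6,3,0](1) P2=[3,4,0,0,8,6](2)
Move 6: P2 pit0 -> P1=[0,4,0,6,3,0](1) P2=[0,5,1,0,8,6](9)
Move 7: P2 pit5 -> P1=[1,5,1,7,4,0](1) P2=[0,5,1,0,8,0](10)
Move 8: P1 pit3 -> P1=[1,5,1,0,5,1](2) P2=[1,6,2,1,8,0](10)

Answer: 2 10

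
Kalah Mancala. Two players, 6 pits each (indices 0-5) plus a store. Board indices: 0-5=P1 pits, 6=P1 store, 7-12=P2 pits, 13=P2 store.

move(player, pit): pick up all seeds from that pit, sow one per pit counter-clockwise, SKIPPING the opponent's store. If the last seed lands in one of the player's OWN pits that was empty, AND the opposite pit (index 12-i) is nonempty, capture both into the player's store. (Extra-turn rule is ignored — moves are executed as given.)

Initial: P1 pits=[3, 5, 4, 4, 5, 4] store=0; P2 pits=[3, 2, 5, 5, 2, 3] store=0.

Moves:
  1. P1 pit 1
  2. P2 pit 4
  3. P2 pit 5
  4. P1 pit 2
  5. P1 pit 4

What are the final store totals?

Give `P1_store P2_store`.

Move 1: P1 pit1 -> P1=[3,0,5,5,6,5](1) P2=[3,2,5,5,2,3](0)
Move 2: P2 pit4 -> P1=[3,0,5,5,6,5](1) P2=[3,2,5,5,0,4](1)
Move 3: P2 pit5 -> P1=[4,1,6,5,6,5](1) P2=[3,2,5,5,0,0](2)
Move 4: P1 pit2 -> P1=[4,1,0,6,7,6](2) P2=[4,3,5,5,0,0](2)
Move 5: P1 pit4 -> P1=[4,1,0,6,0,7](3) P2=[5,4,6,6,1,0](2)

Answer: 3 2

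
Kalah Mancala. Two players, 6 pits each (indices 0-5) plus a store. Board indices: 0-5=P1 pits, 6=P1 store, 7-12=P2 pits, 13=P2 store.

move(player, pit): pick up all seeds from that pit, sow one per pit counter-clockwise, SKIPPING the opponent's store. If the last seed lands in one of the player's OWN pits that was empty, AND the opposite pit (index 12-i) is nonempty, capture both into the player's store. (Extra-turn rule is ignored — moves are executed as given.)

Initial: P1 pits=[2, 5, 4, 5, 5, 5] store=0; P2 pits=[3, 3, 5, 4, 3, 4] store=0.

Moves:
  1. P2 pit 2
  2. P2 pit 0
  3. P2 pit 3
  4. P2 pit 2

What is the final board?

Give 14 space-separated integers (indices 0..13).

Answer: 4 6 0 5 5 5 0 0 4 0 0 5 6 8

Derivation:
Move 1: P2 pit2 -> P1=[3,5,4,5,5,5](0) P2=[3,3,0,5,4,5](1)
Move 2: P2 pit0 -> P1=[3,5,4,5,5,5](0) P2=[0,4,1,6,4,5](1)
Move 3: P2 pit3 -> P1=[4,6,5,5,5,5](0) P2=[0,4,1,0,5,6](2)
Move 4: P2 pit2 -> P1=[4,6,0,5,5,5](0) P2=[0,4,0,0,5,6](8)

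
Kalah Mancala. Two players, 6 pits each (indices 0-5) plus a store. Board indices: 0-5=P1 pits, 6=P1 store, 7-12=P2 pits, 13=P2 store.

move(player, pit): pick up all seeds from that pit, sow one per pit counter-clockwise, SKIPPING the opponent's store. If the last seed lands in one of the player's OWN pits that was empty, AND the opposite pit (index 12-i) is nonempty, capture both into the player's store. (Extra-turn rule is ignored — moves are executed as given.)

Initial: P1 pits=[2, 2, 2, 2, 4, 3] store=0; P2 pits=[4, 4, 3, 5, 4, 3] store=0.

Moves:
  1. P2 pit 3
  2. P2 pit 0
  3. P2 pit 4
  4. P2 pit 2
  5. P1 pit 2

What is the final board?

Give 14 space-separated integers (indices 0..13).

Move 1: P2 pit3 -> P1=[3,3,2,2,4,3](0) P2=[4,4,3,0,5,4](1)
Move 2: P2 pit0 -> P1=[3,3,2,2,4,3](0) P2=[0,5,4,1,6,4](1)
Move 3: P2 pit4 -> P1=[4,4,3,3,4,3](0) P2=[0,5,4,1,0,5](2)
Move 4: P2 pit2 -> P1=[4,4,3,3,4,3](0) P2=[0,5,0,2,1,6](3)
Move 5: P1 pit2 -> P1=[4,4,0,4,5,4](0) P2=[0,5,0,2,1,6](3)

Answer: 4 4 0 4 5 4 0 0 5 0 2 1 6 3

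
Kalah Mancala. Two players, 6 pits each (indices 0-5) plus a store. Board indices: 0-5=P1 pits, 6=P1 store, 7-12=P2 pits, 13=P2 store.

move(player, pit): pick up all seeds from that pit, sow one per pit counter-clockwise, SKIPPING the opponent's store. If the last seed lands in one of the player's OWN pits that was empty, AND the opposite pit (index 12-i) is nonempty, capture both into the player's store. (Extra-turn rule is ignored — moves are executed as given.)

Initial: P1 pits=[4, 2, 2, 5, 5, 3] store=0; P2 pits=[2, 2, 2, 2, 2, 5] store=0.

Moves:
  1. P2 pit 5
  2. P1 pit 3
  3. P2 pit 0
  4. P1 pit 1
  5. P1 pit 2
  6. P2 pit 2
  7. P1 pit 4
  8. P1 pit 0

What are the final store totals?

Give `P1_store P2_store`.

Answer: 3 2

Derivation:
Move 1: P2 pit5 -> P1=[5,3,3,6,5,3](0) P2=[2,2,2,2,2,0](1)
Move 2: P1 pit3 -> P1=[5,3,3,0,6,4](1) P2=[3,3,3,2,2,0](1)
Move 3: P2 pit0 -> P1=[5,3,3,0,6,4](1) P2=[0,4,4,3,2,0](1)
Move 4: P1 pit1 -> P1=[5,0,4,1,7,4](1) P2=[0,4,4,3,2,0](1)
Move 5: P1 pit2 -> P1=[5,0,0,2,8,5](2) P2=[0,4,4,3,2,0](1)
Move 6: P2 pit2 -> P1=[5,0,0,2,8,5](2) P2=[0,4,0,4,3,1](2)
Move 7: P1 pit4 -> P1=[5,0,0,2,0,6](3) P2=[1,5,1,5,4,2](2)
Move 8: P1 pit0 -> P1=[0,1,1,3,1,7](3) P2=[1,5,1,5,4,2](2)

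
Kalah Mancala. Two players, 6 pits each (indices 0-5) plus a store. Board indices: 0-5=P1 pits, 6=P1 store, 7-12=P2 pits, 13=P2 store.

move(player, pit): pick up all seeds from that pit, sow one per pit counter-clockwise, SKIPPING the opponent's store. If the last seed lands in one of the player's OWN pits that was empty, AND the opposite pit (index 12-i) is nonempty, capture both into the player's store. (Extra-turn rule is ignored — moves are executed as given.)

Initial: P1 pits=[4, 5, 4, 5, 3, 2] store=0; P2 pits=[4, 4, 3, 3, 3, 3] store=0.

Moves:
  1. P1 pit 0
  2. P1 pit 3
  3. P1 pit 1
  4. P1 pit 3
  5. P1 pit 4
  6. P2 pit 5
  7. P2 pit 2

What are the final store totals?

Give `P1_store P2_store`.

Move 1: P1 pit0 -> P1=[0,6,5,6,4,2](0) P2=[4,4,3,3,3,3](0)
Move 2: P1 pit3 -> P1=[0,6,5,0,5,3](1) P2=[5,5,4,3,3,3](0)
Move 3: P1 pit1 -> P1=[0,0,6,1,6,4](2) P2=[6,5,4,3,3,3](0)
Move 4: P1 pit3 -> P1=[0,0,6,0,7,4](2) P2=[6,5,4,3,3,3](0)
Move 5: P1 pit4 -> P1=[0,0,6,0,0,5](3) P2=[7,6,5,4,4,3](0)
Move 6: P2 pit5 -> P1=[1,1,6,0,0,5](3) P2=[7,6,5,4,4,0](1)
Move 7: P2 pit2 -> P1=[2,1,6,0,0,5](3) P2=[7,6,0,5,5,1](2)

Answer: 3 2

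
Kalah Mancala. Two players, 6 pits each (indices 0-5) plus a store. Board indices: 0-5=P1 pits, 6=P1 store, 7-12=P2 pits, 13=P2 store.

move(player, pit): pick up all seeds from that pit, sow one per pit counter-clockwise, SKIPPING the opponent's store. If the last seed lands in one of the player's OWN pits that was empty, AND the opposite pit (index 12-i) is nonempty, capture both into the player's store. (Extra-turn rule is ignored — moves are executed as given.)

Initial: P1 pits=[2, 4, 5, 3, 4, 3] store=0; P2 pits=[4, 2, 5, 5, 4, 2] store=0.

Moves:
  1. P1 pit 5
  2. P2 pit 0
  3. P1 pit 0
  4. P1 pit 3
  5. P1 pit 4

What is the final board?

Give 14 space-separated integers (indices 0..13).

Answer: 0 5 6 0 0 2 3 1 5 7 6 5 3 0

Derivation:
Move 1: P1 pit5 -> P1=[2,4,5,3,4,0](1) P2=[5,3,5,5,4,2](0)
Move 2: P2 pit0 -> P1=[2,4,5,3,4,0](1) P2=[0,4,6,6,5,3](0)
Move 3: P1 pit0 -> P1=[0,5,6,3,4,0](1) P2=[0,4,6,6,5,3](0)
Move 4: P1 pit3 -> P1=[0,5,6,0,5,1](2) P2=[0,4,6,6,5,3](0)
Move 5: P1 pit4 -> P1=[0,5,6,0,0,2](3) P2=[1,5,7,6,5,3](0)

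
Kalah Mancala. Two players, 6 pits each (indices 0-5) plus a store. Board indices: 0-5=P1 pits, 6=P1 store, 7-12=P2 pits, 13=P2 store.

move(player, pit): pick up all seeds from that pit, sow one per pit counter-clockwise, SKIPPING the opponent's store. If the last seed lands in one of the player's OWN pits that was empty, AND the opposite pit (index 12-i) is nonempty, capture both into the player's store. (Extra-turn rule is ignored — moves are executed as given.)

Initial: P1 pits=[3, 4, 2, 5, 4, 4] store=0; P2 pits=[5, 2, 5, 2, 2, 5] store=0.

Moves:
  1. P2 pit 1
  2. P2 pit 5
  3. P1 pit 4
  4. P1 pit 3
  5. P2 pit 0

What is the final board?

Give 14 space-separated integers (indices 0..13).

Move 1: P2 pit1 -> P1=[3,4,2,5,4,4](0) P2=[5,0,6,3,2,5](0)
Move 2: P2 pit5 -> P1=[4,5,3,6,4,4](0) P2=[5,0,6,3,2,0](1)
Move 3: P1 pit4 -> P1=[4,5,3,6,0,5](1) P2=[6,1,6,3,2,0](1)
Move 4: P1 pit3 -> P1=[4,5,3,0,1,6](2) P2=[7,2,7,3,2,0](1)
Move 5: P2 pit0 -> P1=[5,5,3,0,1,6](2) P2=[0,3,8,4,3,1](2)

Answer: 5 5 3 0 1 6 2 0 3 8 4 3 1 2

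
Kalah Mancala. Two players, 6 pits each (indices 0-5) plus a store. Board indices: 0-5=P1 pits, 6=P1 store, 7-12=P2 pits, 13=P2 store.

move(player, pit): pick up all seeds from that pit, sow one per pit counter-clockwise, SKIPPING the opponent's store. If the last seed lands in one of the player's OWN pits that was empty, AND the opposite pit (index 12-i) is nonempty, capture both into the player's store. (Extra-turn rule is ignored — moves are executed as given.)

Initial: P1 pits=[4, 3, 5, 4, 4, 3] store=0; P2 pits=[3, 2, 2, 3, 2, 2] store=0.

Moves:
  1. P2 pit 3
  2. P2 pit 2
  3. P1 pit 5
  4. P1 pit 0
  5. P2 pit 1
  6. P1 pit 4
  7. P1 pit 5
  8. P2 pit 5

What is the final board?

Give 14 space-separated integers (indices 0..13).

Move 1: P2 pit3 -> P1=[4,3,5,4,4,3](0) P2=[3,2,2,0,3,3](1)
Move 2: P2 pit2 -> P1=[4,3,5,4,4,3](0) P2=[3,2,0,1,4,3](1)
Move 3: P1 pit5 -> P1=[4,3,5,4,4,0](1) P2=[4,3,0,1,4,3](1)
Move 4: P1 pit0 -> P1=[0,4,6,5,5,0](1) P2=[4,3,0,1,4,3](1)
Move 5: P2 pit1 -> P1=[0,4,6,5,5,0](1) P2=[4,0,1,2,5,3](1)
Move 6: P1 pit4 -> P1=[0,4,6,5,0,1](2) P2=[5,1,2,2,5,3](1)
Move 7: P1 pit5 -> P1=[0,4,6,5,0,0](3) P2=[5,1,2,2,5,3](1)
Move 8: P2 pit5 -> P1=[1,5,6,5,0,0](3) P2=[5,1,2,2,5,0](2)

Answer: 1 5 6 5 0 0 3 5 1 2 2 5 0 2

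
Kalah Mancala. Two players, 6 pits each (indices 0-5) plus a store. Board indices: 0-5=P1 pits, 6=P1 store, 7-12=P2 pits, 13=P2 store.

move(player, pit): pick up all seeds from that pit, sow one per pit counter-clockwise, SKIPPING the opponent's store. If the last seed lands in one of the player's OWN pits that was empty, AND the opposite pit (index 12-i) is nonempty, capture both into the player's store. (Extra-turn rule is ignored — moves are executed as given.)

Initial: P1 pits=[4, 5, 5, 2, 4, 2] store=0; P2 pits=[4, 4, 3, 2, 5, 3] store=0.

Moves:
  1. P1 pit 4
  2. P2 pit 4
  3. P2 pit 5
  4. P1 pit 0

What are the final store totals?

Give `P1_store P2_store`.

Move 1: P1 pit4 -> P1=[4,5,5,2,0,3](1) P2=[5,5,3,2,5,3](0)
Move 2: P2 pit4 -> P1=[5,6,6,2,0,3](1) P2=[5,5,3,2,0,4](1)
Move 3: P2 pit5 -> P1=[6,7,7,2,0,3](1) P2=[5,5,3,2,0,0](2)
Move 4: P1 pit0 -> P1=[0,8,8,3,1,4](2) P2=[5,5,3,2,0,0](2)

Answer: 2 2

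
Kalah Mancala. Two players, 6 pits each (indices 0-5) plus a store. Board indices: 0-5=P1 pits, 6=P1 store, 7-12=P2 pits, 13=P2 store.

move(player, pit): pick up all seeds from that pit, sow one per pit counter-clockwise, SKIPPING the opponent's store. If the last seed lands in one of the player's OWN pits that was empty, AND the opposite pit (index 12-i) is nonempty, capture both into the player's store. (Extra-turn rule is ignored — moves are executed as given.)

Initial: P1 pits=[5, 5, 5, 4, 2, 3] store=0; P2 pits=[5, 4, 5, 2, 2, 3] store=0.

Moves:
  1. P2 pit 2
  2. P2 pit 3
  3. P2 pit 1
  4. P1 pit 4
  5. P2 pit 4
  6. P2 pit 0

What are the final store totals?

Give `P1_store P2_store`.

Answer: 1 3

Derivation:
Move 1: P2 pit2 -> P1=[6,5,5,4,2,3](0) P2=[5,4,0,3,3,4](1)
Move 2: P2 pit3 -> P1=[6,5,5,4,2,3](0) P2=[5,4,0,0,4,5](2)
Move 3: P2 pit1 -> P1=[6,5,5,4,2,3](0) P2=[5,0,1,1,5,6](2)
Move 4: P1 pit4 -> P1=[6,5,5,4,0,4](1) P2=[5,0,1,1,5,6](2)
Move 5: P2 pit4 -> P1=[7,6,6,4,0,4](1) P2=[5,0,1,1,0,7](3)
Move 6: P2 pit0 -> P1=[7,6,6,4,0,4](1) P2=[0,1,2,2,1,8](3)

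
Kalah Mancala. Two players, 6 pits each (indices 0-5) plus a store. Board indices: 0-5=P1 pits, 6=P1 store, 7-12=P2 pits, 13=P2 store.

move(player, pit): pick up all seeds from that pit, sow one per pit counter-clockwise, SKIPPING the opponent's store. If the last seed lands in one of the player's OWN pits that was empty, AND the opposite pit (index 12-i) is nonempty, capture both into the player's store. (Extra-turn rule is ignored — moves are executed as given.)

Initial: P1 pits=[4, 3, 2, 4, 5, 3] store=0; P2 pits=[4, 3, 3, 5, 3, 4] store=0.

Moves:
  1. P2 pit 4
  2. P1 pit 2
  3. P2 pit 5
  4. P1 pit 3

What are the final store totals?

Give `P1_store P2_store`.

Move 1: P2 pit4 -> P1=[5,3,2,4,5,3](0) P2=[4,3,3,5,0,5](1)
Move 2: P1 pit2 -> P1=[5,3,0,5,6,3](0) P2=[4,3,3,5,0,5](1)
Move 3: P2 pit5 -> P1=[6,4,1,6,6,3](0) P2=[4,3,3,5,0,0](2)
Move 4: P1 pit3 -> P1=[6,4,1,0,7,4](1) P2=[5,4,4,5,0,0](2)

Answer: 1 2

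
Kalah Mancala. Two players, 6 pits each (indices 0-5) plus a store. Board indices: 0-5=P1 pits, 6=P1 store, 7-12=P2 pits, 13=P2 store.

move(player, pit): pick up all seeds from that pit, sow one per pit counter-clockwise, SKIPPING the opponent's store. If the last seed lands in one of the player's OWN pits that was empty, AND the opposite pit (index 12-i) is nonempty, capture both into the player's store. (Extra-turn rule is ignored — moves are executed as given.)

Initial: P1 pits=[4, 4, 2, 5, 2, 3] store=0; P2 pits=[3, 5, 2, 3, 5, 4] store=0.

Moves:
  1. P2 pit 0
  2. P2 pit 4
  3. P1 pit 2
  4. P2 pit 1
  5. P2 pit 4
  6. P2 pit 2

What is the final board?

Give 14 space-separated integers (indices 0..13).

Move 1: P2 pit0 -> P1=[4,4,2,5,2,3](0) P2=[0,6,3,4,5,4](0)
Move 2: P2 pit4 -> P1=[5,5,3,5,2,3](0) P2=[0,6,3,4,0,5](1)
Move 3: P1 pit2 -> P1=[5,5,0,6,3,4](0) P2=[0,6,3,4,0,5](1)
Move 4: P2 pit1 -> P1=[6,5,0,6,3,4](0) P2=[0,0,4,5,1,6](2)
Move 5: P2 pit4 -> P1=[6,5,0,6,3,4](0) P2=[0,0,4,5,0,7](2)
Move 6: P2 pit2 -> P1=[6,5,0,6,3,4](0) P2=[0,0,0,6,1,8](3)

Answer: 6 5 0 6 3 4 0 0 0 0 6 1 8 3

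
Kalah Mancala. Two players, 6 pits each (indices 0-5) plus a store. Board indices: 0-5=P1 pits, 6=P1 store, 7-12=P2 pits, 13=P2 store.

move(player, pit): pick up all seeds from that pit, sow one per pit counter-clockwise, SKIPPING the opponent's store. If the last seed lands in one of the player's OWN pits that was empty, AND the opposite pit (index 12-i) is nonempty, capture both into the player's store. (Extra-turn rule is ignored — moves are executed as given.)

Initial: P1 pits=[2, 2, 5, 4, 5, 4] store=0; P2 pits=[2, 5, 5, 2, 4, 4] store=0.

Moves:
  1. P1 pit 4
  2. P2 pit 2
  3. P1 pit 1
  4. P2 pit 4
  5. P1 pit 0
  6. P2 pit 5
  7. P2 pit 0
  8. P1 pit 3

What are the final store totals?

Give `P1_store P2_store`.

Move 1: P1 pit4 -> P1=[2,2,5,4,0,5](1) P2=[3,6,6,2,4,4](0)
Move 2: P2 pit2 -> P1=[3,3,5,4,0,5](1) P2=[3,6,0,3,5,5](1)
Move 3: P1 pit1 -> P1=[3,0,6,5,0,5](8) P2=[3,0,0,3,5,5](1)
Move 4: P2 pit4 -> P1=[4,1,7,5,0,5](8) P2=[3,0,0,3,0,6](2)
Move 5: P1 pit0 -> P1=[0,2,8,6,1,5](8) P2=[3,0,0,3,0,6](2)
Move 6: P2 pit5 -> P1=[1,3,9,7,2,5](8) P2=[3,0,0,3,0,0](3)
Move 7: P2 pit0 -> P1=[1,3,9,7,2,5](8) P2=[0,1,1,4,0,0](3)
Move 8: P1 pit3 -> P1=[1,3,9,0,3,6](9) P2=[1,2,2,5,0,0](3)

Answer: 9 3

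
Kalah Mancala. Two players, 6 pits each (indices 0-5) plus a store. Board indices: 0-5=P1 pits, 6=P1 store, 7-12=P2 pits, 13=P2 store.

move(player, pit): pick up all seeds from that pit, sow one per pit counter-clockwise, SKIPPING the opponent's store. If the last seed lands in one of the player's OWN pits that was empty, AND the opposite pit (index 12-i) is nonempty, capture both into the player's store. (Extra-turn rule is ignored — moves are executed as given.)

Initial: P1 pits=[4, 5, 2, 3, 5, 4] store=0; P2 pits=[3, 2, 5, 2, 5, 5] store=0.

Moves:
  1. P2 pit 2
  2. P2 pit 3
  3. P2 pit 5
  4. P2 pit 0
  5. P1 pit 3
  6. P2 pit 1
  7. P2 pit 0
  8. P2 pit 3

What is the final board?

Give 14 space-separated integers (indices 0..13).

Answer: 6 6 0 0 0 6 1 0 0 2 0 9 0 15

Derivation:
Move 1: P2 pit2 -> P1=[5,5,2,3,5,4](0) P2=[3,2,0,3,6,6](1)
Move 2: P2 pit3 -> P1=[5,5,2,3,5,4](0) P2=[3,2,0,0,7,7](2)
Move 3: P2 pit5 -> P1=[6,6,3,4,6,5](0) P2=[3,2,0,0,7,0](3)
Move 4: P2 pit0 -> P1=[6,6,0,4,6,5](0) P2=[0,3,1,0,7,0](7)
Move 5: P1 pit3 -> P1=[6,6,0,0,7,6](1) P2=[1,3,1,0,7,0](7)
Move 6: P2 pit1 -> P1=[6,6,0,0,7,6](1) P2=[1,0,2,1,8,0](7)
Move 7: P2 pit0 -> P1=[6,6,0,0,0,6](1) P2=[0,0,2,1,8,0](15)
Move 8: P2 pit3 -> P1=[6,6,0,0,0,6](1) P2=[0,0,2,0,9,0](15)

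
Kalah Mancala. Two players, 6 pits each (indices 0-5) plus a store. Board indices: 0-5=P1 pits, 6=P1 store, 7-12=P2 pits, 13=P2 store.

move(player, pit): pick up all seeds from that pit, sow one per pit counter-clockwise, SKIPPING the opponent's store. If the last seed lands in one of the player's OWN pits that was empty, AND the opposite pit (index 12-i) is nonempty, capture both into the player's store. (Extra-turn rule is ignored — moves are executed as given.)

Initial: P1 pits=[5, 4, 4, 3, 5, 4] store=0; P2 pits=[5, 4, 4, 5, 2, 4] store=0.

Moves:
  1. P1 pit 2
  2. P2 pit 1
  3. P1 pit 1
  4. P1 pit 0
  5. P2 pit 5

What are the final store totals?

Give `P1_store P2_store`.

Move 1: P1 pit2 -> P1=[5,4,0,4,6,5](1) P2=[5,4,4,5,2,4](0)
Move 2: P2 pit1 -> P1=[5,4,0,4,6,5](1) P2=[5,0,5,6,3,5](0)
Move 3: P1 pit1 -> P1=[5,0,1,5,7,6](1) P2=[5,0,5,6,3,5](0)
Move 4: P1 pit0 -> P1=[0,1,2,6,8,7](1) P2=[5,0,5,6,3,5](0)
Move 5: P2 pit5 -> P1=[1,2,3,7,8,7](1) P2=[5,0,5,6,3,0](1)

Answer: 1 1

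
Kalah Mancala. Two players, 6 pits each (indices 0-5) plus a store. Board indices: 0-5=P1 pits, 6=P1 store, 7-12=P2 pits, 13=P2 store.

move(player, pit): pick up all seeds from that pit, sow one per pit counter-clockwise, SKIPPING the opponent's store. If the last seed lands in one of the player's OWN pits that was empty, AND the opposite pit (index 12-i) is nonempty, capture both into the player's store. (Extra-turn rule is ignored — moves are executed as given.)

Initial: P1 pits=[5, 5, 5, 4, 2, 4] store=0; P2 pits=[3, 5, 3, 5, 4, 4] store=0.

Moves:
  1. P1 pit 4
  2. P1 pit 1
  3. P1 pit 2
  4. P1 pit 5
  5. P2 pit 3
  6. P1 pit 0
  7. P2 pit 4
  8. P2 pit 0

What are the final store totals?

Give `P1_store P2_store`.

Answer: 5 2

Derivation:
Move 1: P1 pit4 -> P1=[5,5,5,4,0,5](1) P2=[3,5,3,5,4,4](0)
Move 2: P1 pit1 -> P1=[5,0,6,5,1,6](2) P2=[3,5,3,5,4,4](0)
Move 3: P1 pit2 -> P1=[5,0,0,6,2,7](3) P2=[4,6,3,5,4,4](0)
Move 4: P1 pit5 -> P1=[5,0,0,6,2,0](4) P2=[5,7,4,6,5,5](0)
Move 5: P2 pit3 -> P1=[6,1,1,6,2,0](4) P2=[5,7,4,0,6,6](1)
Move 6: P1 pit0 -> P1=[0,2,2,7,3,1](5) P2=[5,7,4,0,6,6](1)
Move 7: P2 pit4 -> P1=[1,3,3,8,3,1](5) P2=[5,7,4,0,0,7](2)
Move 8: P2 pit0 -> P1=[1,3,3,8,3,1](5) P2=[0,8,5,1,1,8](2)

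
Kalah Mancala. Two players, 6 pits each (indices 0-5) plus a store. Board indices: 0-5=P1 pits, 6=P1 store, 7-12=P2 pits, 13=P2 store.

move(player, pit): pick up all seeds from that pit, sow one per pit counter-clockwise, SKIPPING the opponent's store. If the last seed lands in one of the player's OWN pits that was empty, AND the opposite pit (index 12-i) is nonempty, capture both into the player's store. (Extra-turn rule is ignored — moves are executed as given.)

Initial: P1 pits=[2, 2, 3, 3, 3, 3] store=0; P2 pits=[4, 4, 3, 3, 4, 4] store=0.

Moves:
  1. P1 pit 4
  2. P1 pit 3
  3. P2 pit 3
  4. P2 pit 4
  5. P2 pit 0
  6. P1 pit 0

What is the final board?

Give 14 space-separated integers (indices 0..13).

Move 1: P1 pit4 -> P1=[2,2,3,3,0,4](1) P2=[5,4,3,3,4,4](0)
Move 2: P1 pit3 -> P1=[2,2,3,0,1,5](2) P2=[5,4,3,3,4,4](0)
Move 3: P2 pit3 -> P1=[2,2,3,0,1,5](2) P2=[5,4,3,0,5,5](1)
Move 4: P2 pit4 -> P1=[3,3,4,0,1,5](2) P2=[5,4,3,0,0,6](2)
Move 5: P2 pit0 -> P1=[3,3,4,0,1,5](2) P2=[0,5,4,1,1,7](2)
Move 6: P1 pit0 -> P1=[0,4,5,0,1,5](7) P2=[0,5,0,1,1,7](2)

Answer: 0 4 5 0 1 5 7 0 5 0 1 1 7 2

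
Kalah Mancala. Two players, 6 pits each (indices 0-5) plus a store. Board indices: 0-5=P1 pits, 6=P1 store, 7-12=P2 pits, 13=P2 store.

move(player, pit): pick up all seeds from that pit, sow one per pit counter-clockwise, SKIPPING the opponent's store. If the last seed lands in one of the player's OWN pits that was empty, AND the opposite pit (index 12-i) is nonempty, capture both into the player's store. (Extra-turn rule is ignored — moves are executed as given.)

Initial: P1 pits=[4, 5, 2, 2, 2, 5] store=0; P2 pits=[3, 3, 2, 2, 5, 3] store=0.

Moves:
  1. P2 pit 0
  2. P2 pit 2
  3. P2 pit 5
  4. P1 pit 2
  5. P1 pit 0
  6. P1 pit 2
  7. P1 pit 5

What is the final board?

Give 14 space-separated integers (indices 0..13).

Move 1: P2 pit0 -> P1=[4,5,2,2,2,5](0) P2=[0,4,3,3,5,3](0)
Move 2: P2 pit2 -> P1=[4,5,2,2,2,5](0) P2=[0,4,0,4,6,4](0)
Move 3: P2 pit5 -> P1=[5,6,3,2,2,5](0) P2=[0,4,0,4,6,0](1)
Move 4: P1 pit2 -> P1=[5,6,0,3,3,6](0) P2=[0,4,0,4,6,0](1)
Move 5: P1 pit0 -> P1=[0,7,1,4,4,7](0) P2=[0,4,0,4,6,0](1)
Move 6: P1 pit2 -> P1=[0,7,0,5,4,7](0) P2=[0,4,0,4,6,0](1)
Move 7: P1 pit5 -> P1=[0,7,0,5,4,0](1) P2=[1,5,1,5,7,1](1)

Answer: 0 7 0 5 4 0 1 1 5 1 5 7 1 1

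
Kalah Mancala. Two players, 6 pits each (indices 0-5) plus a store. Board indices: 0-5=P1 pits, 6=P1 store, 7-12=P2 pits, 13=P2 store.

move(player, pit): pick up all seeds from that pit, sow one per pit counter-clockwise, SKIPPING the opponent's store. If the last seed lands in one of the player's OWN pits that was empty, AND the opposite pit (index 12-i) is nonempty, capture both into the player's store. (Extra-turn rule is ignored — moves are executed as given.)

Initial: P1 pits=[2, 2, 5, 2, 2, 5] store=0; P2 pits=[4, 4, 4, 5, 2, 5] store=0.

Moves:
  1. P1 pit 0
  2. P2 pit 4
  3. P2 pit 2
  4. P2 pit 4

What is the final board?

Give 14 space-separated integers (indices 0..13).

Answer: 0 3 6 2 2 5 0 4 4 0 6 0 8 2

Derivation:
Move 1: P1 pit0 -> P1=[0,3,6,2,2,5](0) P2=[4,4,4,5,2,5](0)
Move 2: P2 pit4 -> P1=[0,3,6,2,2,5](0) P2=[4,4,4,5,0,6](1)
Move 3: P2 pit2 -> P1=[0,3,6,2,2,5](0) P2=[4,4,0,6,1,7](2)
Move 4: P2 pit4 -> P1=[0,3,6,2,2,5](0) P2=[4,4,0,6,0,8](2)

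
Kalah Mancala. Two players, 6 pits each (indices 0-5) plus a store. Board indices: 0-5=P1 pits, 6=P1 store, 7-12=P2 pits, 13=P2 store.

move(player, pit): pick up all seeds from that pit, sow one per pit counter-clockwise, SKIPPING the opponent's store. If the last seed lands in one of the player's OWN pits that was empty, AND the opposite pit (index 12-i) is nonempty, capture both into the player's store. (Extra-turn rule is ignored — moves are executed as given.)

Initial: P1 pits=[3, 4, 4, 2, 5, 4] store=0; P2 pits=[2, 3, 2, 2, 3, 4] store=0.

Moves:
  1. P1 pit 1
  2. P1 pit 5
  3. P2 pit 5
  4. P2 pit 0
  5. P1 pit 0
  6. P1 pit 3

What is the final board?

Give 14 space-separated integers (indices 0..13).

Answer: 0 2 7 0 8 1 2 1 5 4 4 3 0 1

Derivation:
Move 1: P1 pit1 -> P1=[3,0,5,3,6,5](0) P2=[2,3,2,2,3,4](0)
Move 2: P1 pit5 -> P1=[3,0,5,3,6,0](1) P2=[3,4,3,3,3,4](0)
Move 3: P2 pit5 -> P1=[4,1,6,3,6,0](1) P2=[3,4,3,3,3,0](1)
Move 4: P2 pit0 -> P1=[4,1,6,3,6,0](1) P2=[0,5,4,4,3,0](1)
Move 5: P1 pit0 -> P1=[0,2,7,4,7,0](1) P2=[0,5,4,4,3,0](1)
Move 6: P1 pit3 -> P1=[0,2,7,0,8,1](2) P2=[1,5,4,4,3,0](1)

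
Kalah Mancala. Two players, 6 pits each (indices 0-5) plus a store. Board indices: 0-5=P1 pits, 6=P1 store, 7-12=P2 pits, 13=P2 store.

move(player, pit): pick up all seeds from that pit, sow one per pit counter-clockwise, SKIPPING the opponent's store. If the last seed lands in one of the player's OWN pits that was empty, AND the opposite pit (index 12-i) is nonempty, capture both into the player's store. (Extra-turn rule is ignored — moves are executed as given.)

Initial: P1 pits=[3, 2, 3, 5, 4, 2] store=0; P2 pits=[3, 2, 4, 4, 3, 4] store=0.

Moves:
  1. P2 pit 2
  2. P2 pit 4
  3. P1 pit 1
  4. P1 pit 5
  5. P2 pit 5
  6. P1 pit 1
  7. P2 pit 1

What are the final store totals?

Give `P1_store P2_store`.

Move 1: P2 pit2 -> P1=[3,2,3,5,4,2](0) P2=[3,2,0,5,4,5](1)
Move 2: P2 pit4 -> P1=[4,3,3,5,4,2](0) P2=[3,2,0,5,0,6](2)
Move 3: P1 pit1 -> P1=[4,0,4,6,5,2](0) P2=[3,2,0,5,0,6](2)
Move 4: P1 pit5 -> P1=[4,0,4,6,5,0](1) P2=[4,2,0,5,0,6](2)
Move 5: P2 pit5 -> P1=[5,1,5,7,6,0](1) P2=[4,2,0,5,0,0](3)
Move 6: P1 pit1 -> P1=[5,0,6,7,6,0](1) P2=[4,2,0,5,0,0](3)
Move 7: P2 pit1 -> P1=[5,0,6,7,6,0](1) P2=[4,0,1,6,0,0](3)

Answer: 1 3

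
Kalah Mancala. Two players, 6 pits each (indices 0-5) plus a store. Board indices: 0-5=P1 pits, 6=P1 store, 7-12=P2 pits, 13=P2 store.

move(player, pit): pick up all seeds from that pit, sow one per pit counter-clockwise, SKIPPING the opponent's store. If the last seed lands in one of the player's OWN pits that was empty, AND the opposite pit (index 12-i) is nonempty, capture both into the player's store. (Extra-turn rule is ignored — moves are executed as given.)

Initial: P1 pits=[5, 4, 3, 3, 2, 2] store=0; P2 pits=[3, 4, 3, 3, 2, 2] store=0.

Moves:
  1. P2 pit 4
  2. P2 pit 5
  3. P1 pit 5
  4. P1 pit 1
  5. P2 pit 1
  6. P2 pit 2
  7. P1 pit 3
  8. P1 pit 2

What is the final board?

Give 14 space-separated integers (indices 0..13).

Answer: 0 0 0 1 5 3 4 5 0 0 5 2 1 10

Derivation:
Move 1: P2 pit4 -> P1=[5,4,3,3,2,2](0) P2=[3,4,3,3,0,3](1)
Move 2: P2 pit5 -> P1=[6,5,3,3,2,2](0) P2=[3,4,3,3,0,0](2)
Move 3: P1 pit5 -> P1=[6,5,3,3,2,0](1) P2=[4,4,3,3,0,0](2)
Move 4: P1 pit1 -> P1=[6,0,4,4,3,1](2) P2=[4,4,3,3,0,0](2)
Move 5: P2 pit1 -> P1=[0,0,4,4,3,1](2) P2=[4,0,4,4,1,0](9)
Move 6: P2 pit2 -> P1=[0,0,4,4,3,1](2) P2=[4,0,0,5,2,1](10)
Move 7: P1 pit3 -> P1=[0,0,4,0,4,2](3) P2=[5,0,0,5,2,1](10)
Move 8: P1 pit2 -> P1=[0,0,0,1,5,3](4) P2=[5,0,0,5,2,1](10)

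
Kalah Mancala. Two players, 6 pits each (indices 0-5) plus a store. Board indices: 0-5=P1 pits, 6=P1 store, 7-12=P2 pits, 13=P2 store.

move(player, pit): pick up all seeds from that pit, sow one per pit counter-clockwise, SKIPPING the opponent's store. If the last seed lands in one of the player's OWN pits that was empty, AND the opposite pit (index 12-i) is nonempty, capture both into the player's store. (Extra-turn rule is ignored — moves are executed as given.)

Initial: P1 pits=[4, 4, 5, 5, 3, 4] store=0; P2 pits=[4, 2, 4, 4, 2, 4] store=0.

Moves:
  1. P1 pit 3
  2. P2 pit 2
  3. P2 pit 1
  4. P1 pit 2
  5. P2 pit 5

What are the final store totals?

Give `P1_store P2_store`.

Answer: 2 2

Derivation:
Move 1: P1 pit3 -> P1=[4,4,5,0,4,5](1) P2=[5,3,4,4,2,4](0)
Move 2: P2 pit2 -> P1=[4,4,5,0,4,5](1) P2=[5,3,0,5,3,5](1)
Move 3: P2 pit1 -> P1=[4,4,5,0,4,5](1) P2=[5,0,1,6,4,5](1)
Move 4: P1 pit2 -> P1=[4,4,0,1,5,6](2) P2=[6,0,1,6,4,5](1)
Move 5: P2 pit5 -> P1=[5,5,1,2,5,6](2) P2=[6,0,1,6,4,0](2)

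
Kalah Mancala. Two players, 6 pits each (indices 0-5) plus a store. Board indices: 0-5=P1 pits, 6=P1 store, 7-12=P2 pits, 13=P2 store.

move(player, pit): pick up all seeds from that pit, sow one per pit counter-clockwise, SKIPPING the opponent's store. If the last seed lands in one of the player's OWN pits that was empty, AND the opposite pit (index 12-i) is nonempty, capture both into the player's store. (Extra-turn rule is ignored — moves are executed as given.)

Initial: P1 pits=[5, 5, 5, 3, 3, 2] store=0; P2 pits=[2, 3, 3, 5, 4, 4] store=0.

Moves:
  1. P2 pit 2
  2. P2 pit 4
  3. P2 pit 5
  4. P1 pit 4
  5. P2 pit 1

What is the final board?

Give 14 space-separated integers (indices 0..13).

Answer: 0 7 7 4 0 3 1 3 0 1 7 1 0 10

Derivation:
Move 1: P2 pit2 -> P1=[5,5,5,3,3,2](0) P2=[2,3,0,6,5,5](0)
Move 2: P2 pit4 -> P1=[6,6,6,3,3,2](0) P2=[2,3,0,6,0,6](1)
Move 3: P2 pit5 -> P1=[7,7,7,4,4,2](0) P2=[2,3,0,6,0,0](2)
Move 4: P1 pit4 -> P1=[7,7,7,4,0,3](1) P2=[3,4,0,6,0,0](2)
Move 5: P2 pit1 -> P1=[0,7,7,4,0,3](1) P2=[3,0,1,7,1,0](10)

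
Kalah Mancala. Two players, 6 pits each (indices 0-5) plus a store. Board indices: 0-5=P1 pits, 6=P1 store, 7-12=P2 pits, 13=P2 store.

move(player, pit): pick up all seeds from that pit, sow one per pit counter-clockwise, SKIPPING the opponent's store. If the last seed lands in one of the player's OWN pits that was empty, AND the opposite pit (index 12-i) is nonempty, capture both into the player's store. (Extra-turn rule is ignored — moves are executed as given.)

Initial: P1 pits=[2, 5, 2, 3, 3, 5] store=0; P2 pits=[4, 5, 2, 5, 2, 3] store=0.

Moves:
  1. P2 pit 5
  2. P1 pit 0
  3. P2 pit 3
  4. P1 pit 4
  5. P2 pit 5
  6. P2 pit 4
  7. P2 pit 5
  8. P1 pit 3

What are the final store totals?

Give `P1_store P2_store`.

Answer: 2 5

Derivation:
Move 1: P2 pit5 -> P1=[3,6,2,3,3,5](0) P2=[4,5,2,5,2,0](1)
Move 2: P1 pit0 -> P1=[0,7,3,4,3,5](0) P2=[4,5,2,5,2,0](1)
Move 3: P2 pit3 -> P1=[1,8,3,4,3,5](0) P2=[4,5,2,0,3,1](2)
Move 4: P1 pit4 -> P1=[1,8,3,4,0,6](1) P2=[5,5,2,0,3,1](2)
Move 5: P2 pit5 -> P1=[1,8,3,4,0,6](1) P2=[5,5,2,0,3,0](3)
Move 6: P2 pit4 -> P1=[2,8,3,4,0,6](1) P2=[5,5,2,0,0,1](4)
Move 7: P2 pit5 -> P1=[2,8,3,4,0,6](1) P2=[5,5,2,0,0,0](5)
Move 8: P1 pit3 -> P1=[2,8,3,0,1,7](2) P2=[6,5,2,0,0,0](5)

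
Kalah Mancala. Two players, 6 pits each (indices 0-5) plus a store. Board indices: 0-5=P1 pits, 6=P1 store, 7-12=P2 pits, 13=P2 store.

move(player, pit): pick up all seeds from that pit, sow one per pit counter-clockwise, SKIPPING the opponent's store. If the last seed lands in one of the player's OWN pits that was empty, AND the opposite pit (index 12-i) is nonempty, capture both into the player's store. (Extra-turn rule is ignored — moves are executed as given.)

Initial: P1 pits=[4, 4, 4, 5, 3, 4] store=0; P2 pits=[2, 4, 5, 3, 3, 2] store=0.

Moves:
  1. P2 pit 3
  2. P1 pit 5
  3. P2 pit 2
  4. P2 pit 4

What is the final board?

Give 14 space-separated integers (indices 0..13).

Move 1: P2 pit3 -> P1=[4,4,4,5,3,4](0) P2=[2,4,5,0,4,3](1)
Move 2: P1 pit5 -> P1=[4,4,4,5,3,0](1) P2=[3,5,6,0,4,3](1)
Move 3: P2 pit2 -> P1=[5,5,4,5,3,0](1) P2=[3,5,0,1,5,4](2)
Move 4: P2 pit4 -> P1=[6,6,5,5,3,0](1) P2=[3,5,0,1,0,5](3)

Answer: 6 6 5 5 3 0 1 3 5 0 1 0 5 3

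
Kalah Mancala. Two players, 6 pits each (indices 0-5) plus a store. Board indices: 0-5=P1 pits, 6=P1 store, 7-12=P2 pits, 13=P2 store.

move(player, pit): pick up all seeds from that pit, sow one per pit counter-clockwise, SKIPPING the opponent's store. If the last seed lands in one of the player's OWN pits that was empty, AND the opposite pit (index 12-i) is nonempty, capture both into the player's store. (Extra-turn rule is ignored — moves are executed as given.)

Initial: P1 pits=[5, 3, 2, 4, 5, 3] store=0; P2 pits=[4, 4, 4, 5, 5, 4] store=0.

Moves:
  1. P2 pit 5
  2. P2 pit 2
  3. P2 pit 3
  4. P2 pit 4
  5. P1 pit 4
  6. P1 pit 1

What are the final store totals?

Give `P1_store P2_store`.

Move 1: P2 pit5 -> P1=[6,4,3,4,5,3](0) P2=[4,4,4,5,5,0](1)
Move 2: P2 pit2 -> P1=[6,4,3,4,5,3](0) P2=[4,4,0,6,6,1](2)
Move 3: P2 pit3 -> P1=[7,5,4,4,5,3](0) P2=[4,4,0,0,7,2](3)
Move 4: P2 pit4 -> P1=[8,6,5,5,6,3](0) P2=[4,4,0,0,0,3](4)
Move 5: P1 pit4 -> P1=[8,6,5,5,0,4](1) P2=[5,5,1,1,0,3](4)
Move 6: P1 pit1 -> P1=[8,0,6,6,1,5](2) P2=[6,5,1,1,0,3](4)

Answer: 2 4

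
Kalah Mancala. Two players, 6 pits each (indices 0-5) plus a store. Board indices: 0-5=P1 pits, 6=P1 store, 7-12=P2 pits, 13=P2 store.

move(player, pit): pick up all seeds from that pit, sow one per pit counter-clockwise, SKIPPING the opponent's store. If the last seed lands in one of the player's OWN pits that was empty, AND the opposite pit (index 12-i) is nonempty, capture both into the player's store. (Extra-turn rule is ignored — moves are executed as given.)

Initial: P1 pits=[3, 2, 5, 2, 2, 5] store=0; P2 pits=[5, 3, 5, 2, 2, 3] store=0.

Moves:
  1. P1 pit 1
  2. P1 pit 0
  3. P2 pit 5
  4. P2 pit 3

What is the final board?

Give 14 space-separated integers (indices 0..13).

Move 1: P1 pit1 -> P1=[3,0,6,3,2,5](0) P2=[5,3,5,2,2,3](0)
Move 2: P1 pit0 -> P1=[0,1,7,4,2,5](0) P2=[5,3,5,2,2,3](0)
Move 3: P2 pit5 -> P1=[1,2,7,4,2,5](0) P2=[5,3,5,2,2,0](1)
Move 4: P2 pit3 -> P1=[0,2,7,4,2,5](0) P2=[5,3,5,0,3,0](3)

Answer: 0 2 7 4 2 5 0 5 3 5 0 3 0 3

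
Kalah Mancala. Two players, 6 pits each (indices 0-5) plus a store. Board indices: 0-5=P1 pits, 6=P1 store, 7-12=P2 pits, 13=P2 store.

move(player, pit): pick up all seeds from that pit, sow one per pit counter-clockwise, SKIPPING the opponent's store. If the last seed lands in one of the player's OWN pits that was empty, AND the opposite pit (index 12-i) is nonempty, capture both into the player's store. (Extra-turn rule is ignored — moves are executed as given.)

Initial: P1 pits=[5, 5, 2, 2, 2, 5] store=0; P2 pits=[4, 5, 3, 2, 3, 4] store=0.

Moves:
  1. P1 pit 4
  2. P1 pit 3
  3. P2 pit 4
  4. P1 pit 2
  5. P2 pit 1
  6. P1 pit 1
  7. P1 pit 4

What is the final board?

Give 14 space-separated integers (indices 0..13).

Move 1: P1 pit4 -> P1=[5,5,2,2,0,6](1) P2=[4,5,3,2,3,4](0)
Move 2: P1 pit3 -> P1=[5,5,2,0,1,7](1) P2=[4,5,3,2,3,4](0)
Move 3: P2 pit4 -> P1=[6,5,2,0,1,7](1) P2=[4,5,3,2,0,5](1)
Move 4: P1 pit2 -> P1=[6,5,0,1,2,7](1) P2=[4,5,3,2,0,5](1)
Move 5: P2 pit1 -> P1=[6,5,0,1,2,7](1) P2=[4,0,4,3,1,6](2)
Move 6: P1 pit1 -> P1=[6,0,1,2,3,8](2) P2=[4,0,4,3,1,6](2)
Move 7: P1 pit4 -> P1=[6,0,1,2,0,9](3) P2=[5,0,4,3,1,6](2)

Answer: 6 0 1 2 0 9 3 5 0 4 3 1 6 2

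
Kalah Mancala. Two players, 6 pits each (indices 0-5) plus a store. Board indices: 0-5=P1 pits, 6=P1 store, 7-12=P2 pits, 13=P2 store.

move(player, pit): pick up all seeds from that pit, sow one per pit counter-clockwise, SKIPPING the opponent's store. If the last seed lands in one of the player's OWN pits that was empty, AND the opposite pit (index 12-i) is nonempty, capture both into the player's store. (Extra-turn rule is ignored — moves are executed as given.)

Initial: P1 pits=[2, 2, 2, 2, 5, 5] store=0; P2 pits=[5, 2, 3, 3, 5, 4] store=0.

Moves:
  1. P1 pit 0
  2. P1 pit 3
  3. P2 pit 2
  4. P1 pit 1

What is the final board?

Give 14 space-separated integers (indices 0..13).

Move 1: P1 pit0 -> P1=[0,3,3,2,5,5](0) P2=[5,2,3,3,5,4](0)
Move 2: P1 pit3 -> P1=[0,3,3,0,6,6](0) P2=[5,2,3,3,5,4](0)
Move 3: P2 pit2 -> P1=[0,3,3,0,6,6](0) P2=[5,2,0,4,6,5](0)
Move 4: P1 pit1 -> P1=[0,0,4,1,7,6](0) P2=[5,2,0,4,6,5](0)

Answer: 0 0 4 1 7 6 0 5 2 0 4 6 5 0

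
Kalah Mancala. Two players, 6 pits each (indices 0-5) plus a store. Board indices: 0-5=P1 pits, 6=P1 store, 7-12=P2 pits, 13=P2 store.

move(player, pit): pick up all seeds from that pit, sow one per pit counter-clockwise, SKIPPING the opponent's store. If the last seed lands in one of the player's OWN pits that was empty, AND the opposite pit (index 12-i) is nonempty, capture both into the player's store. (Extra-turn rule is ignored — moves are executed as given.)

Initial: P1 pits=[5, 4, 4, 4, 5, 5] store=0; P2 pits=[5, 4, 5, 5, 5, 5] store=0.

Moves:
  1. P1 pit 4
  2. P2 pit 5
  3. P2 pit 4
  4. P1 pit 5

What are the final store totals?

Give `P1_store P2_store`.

Move 1: P1 pit4 -> P1=[5,4,4,4,0,6](1) P2=[6,5,6,5,5,5](0)
Move 2: P2 pit5 -> P1=[6,5,5,5,0,6](1) P2=[6,5,6,5,5,0](1)
Move 3: P2 pit4 -> P1=[7,6,6,5,0,6](1) P2=[6,5,6,5,0,1](2)
Move 4: P1 pit5 -> P1=[7,6,6,5,0,0](2) P2=[7,6,7,6,1,1](2)

Answer: 2 2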